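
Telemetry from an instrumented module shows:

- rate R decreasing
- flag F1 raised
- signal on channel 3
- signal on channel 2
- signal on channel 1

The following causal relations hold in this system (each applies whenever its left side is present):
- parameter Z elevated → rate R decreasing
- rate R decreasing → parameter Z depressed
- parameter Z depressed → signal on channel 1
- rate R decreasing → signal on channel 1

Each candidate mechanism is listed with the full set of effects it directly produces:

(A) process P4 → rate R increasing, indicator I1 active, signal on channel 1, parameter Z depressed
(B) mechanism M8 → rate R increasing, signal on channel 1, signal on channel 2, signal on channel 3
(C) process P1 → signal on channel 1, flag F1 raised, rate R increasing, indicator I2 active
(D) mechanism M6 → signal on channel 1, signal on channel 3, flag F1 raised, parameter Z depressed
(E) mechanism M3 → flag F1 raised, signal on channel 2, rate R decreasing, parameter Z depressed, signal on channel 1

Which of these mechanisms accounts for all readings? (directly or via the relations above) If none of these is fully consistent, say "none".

Checking each candidate against the observations:
(A) process P4 — fails on rate R decreasing, flag F1 raised, signal on channel 3, signal on channel 2 (predicts rate R increasing, not rate R decreasing)
(B) mechanism M8 — fails on rate R decreasing, flag F1 raised (predicts rate R increasing, not rate R decreasing)
(C) process P1 — rate R decreasing ✗; flag F1 raised ✓; signal on channel 3 ✗; signal on channel 2 ✗; signal on channel 1 ✓
(D) mechanism M6 — rate R decreasing ✗; flag F1 raised ✓; signal on channel 3 ✓; signal on channel 2 ✗; signal on channel 1 ✓
(E) mechanism M3 — does not account for signal on channel 3
Every candidate fails on at least one observation.

none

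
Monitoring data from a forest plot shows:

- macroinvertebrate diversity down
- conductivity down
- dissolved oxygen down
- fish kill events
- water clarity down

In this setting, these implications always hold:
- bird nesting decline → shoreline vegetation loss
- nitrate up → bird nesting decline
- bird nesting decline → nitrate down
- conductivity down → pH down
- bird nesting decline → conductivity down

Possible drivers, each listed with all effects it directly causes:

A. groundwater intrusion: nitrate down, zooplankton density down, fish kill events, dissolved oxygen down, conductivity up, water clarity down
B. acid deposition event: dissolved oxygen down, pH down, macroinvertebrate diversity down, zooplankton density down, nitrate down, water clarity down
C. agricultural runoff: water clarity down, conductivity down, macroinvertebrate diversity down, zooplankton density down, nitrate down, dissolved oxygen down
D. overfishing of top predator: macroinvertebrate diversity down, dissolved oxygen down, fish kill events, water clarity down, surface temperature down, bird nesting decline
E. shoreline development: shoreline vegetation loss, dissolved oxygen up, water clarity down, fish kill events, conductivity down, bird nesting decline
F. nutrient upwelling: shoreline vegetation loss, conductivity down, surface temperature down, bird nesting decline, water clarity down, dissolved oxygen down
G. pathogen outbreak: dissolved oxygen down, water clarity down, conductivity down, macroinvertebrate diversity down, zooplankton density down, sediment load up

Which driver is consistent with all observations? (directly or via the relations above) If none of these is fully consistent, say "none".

D

For each candidate, compare predicted effects to what was observed:
(A) groundwater intrusion — fails on macroinvertebrate diversity down, conductivity down (predicts conductivity up, not conductivity down)
(B) acid deposition event — macroinvertebrate diversity down match; conductivity down miss; dissolved oxygen down match; fish kill events miss; water clarity down match
(C) agricultural runoff — macroinvertebrate diversity down match; conductivity down match; dissolved oxygen down match; fish kill events miss; water clarity down match
(D) overfishing of top predator — accounts for every observation (conductivity down through bird nesting decline → conductivity down)
(E) shoreline development — macroinvertebrate diversity down miss; conductivity down match; dissolved oxygen down miss; fish kill events match; water clarity down match
(F) nutrient upwelling — macroinvertebrate diversity down miss; conductivity down match; dissolved oxygen down match; fish kill events miss; water clarity down match
(G) pathogen outbreak — macroinvertebrate diversity down match; conductivity down match; dissolved oxygen down match; fish kill events miss; water clarity down match
Only (D) is consistent with every observation.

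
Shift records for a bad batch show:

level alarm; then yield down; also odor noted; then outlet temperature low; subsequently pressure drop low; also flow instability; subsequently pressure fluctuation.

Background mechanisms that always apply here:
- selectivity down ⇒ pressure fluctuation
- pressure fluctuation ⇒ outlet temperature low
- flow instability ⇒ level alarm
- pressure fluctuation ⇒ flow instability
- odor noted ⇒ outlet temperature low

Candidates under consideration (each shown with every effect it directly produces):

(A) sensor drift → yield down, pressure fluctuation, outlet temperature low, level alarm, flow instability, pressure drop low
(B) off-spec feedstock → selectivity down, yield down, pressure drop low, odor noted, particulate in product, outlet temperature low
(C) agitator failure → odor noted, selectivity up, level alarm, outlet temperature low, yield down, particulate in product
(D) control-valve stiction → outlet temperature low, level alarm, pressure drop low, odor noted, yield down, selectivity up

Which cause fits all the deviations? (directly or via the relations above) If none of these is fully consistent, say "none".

B

Per-candidate check:
(A) sensor drift — does not account for odor noted
(B) off-spec feedstock — accounts for every observation (level alarm by selectivity down → pressure fluctuation → flow instability → level alarm)
(C) agitator failure — does not account for pressure drop low, flow instability, pressure fluctuation
(D) control-valve stiction — level alarm +; yield down +; odor noted +; outlet temperature low +; pressure drop low +; flow instability -; pressure fluctuation -
(B) alone accounts for all the evidence.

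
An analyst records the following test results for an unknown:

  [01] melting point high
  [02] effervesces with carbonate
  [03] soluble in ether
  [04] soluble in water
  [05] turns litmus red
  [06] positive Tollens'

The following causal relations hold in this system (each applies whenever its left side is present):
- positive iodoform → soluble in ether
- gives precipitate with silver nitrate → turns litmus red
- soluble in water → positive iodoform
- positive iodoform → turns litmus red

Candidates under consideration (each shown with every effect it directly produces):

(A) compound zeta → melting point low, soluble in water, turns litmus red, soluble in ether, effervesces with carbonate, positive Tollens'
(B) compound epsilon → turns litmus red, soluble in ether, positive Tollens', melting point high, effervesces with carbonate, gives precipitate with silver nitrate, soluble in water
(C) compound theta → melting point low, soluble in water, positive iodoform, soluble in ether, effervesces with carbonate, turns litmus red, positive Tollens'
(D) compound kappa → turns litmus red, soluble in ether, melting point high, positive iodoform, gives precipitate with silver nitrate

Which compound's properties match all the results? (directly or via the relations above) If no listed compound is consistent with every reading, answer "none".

For each candidate, compare predicted effects to what was observed:
(A) compound zeta — melting point high miss; effervesces with carbonate match; soluble in ether match; soluble in water match; turns litmus red match; positive Tollens' match
(B) compound epsilon — accounts for every observation
(C) compound theta — fails on melting point high (predicts melting point low, not melting point high)
(D) compound kappa — does not account for effervesces with carbonate, soluble in water, positive Tollens'
(B) is the only candidate with no mismatches.

B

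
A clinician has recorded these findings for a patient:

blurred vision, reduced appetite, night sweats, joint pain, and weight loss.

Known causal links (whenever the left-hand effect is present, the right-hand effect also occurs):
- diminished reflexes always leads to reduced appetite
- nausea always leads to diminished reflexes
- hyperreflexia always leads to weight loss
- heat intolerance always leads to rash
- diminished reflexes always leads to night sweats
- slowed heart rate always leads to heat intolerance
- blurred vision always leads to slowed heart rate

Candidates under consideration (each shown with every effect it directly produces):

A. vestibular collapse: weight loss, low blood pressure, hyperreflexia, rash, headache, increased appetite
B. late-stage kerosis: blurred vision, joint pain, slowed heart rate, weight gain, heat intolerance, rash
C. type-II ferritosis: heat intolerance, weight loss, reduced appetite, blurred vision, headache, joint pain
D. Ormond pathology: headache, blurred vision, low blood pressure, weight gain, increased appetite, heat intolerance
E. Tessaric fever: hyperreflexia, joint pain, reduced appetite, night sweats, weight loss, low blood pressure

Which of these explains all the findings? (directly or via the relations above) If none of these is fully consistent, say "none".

Per-candidate check:
(A) vestibular collapse — blurred vision miss; reduced appetite miss; night sweats miss; joint pain miss; weight loss match
(B) late-stage kerosis — blurred vision match; reduced appetite miss; night sweats miss; joint pain match; weight loss miss
(C) type-II ferritosis — does not account for night sweats
(D) Ormond pathology — blurred vision match; reduced appetite miss; night sweats miss; joint pain miss; weight loss miss
(E) Tessaric fever — does not account for blurred vision
None of the listed candidates fits everything.

none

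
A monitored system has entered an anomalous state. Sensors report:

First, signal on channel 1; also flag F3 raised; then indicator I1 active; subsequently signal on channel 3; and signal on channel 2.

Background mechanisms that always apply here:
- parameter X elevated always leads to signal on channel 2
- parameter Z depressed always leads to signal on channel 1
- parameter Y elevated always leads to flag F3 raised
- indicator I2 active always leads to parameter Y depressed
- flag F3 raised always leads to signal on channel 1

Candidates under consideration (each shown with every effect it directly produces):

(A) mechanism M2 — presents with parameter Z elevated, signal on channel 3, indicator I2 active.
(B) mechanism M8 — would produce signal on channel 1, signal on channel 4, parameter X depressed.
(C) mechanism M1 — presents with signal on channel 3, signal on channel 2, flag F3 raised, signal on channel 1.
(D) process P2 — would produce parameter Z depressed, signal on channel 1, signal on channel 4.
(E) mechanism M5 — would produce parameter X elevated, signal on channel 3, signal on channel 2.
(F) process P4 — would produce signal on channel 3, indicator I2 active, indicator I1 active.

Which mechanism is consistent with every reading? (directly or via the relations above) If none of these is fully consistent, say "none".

none

Per-candidate check:
(A) mechanism M2 — signal on channel 1 ✗; flag F3 raised ✗; indicator I1 active ✗; signal on channel 3 ✓; signal on channel 2 ✗
(B) mechanism M8 — does not account for flag F3 raised, indicator I1 active, signal on channel 3, signal on channel 2
(C) mechanism M1 — signal on channel 1 ✓; flag F3 raised ✓; indicator I1 active ✗; signal on channel 3 ✓; signal on channel 2 ✓
(D) process P2 — signal on channel 1 ✓; flag F3 raised ✗; indicator I1 active ✗; signal on channel 3 ✗; signal on channel 2 ✗
(E) mechanism M5 — does not account for signal on channel 1, flag F3 raised, indicator I1 active
(F) process P4 — signal on channel 1 ✗; flag F3 raised ✗; indicator I1 active ✓; signal on channel 3 ✓; signal on channel 2 ✗
No candidate is consistent with all observations.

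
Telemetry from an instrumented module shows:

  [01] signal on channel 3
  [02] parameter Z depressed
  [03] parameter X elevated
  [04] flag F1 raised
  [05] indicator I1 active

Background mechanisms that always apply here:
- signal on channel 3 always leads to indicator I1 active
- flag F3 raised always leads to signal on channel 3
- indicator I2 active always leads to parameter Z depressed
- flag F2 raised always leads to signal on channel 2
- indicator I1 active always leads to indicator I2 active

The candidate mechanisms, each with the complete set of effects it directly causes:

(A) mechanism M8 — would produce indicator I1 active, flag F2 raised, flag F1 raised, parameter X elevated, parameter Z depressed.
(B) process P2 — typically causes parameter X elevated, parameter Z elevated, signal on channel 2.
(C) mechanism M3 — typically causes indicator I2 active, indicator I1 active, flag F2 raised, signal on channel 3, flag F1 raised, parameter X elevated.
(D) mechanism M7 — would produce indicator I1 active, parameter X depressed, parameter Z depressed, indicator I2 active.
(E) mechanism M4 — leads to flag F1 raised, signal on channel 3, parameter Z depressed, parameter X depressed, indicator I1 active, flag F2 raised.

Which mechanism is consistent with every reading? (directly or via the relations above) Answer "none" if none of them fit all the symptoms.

Per-candidate check:
(A) mechanism M8 — does not account for signal on channel 3
(B) process P2 — fails on signal on channel 3, parameter Z depressed, flag F1 raised, indicator I1 active (predicts parameter Z elevated, not parameter Z depressed)
(C) mechanism M3 — accounts for every observation (parameter Z depressed via indicator I2 active → parameter Z depressed)
(D) mechanism M7 — fails on signal on channel 3, parameter X elevated, flag F1 raised (predicts parameter X depressed, not parameter X elevated)
(E) mechanism M4 — signal on channel 3 +; parameter Z depressed +; parameter X elevated -; flag F1 raised +; indicator I1 active +
Only (C) is consistent with every observation.

C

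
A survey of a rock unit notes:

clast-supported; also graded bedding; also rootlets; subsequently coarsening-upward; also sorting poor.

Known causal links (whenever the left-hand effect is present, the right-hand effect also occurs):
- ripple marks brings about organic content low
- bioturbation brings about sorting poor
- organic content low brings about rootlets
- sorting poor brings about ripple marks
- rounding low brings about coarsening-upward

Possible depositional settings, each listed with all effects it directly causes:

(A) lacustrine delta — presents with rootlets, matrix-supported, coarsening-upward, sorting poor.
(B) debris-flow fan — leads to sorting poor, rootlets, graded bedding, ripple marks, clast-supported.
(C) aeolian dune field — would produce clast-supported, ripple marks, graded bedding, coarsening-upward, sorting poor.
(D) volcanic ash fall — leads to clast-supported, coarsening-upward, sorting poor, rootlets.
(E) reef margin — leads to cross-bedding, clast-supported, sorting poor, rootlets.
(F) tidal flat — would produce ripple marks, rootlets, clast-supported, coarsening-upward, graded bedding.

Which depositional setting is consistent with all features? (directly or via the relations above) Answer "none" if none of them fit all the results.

For each candidate, compare predicted effects to what was observed:
(A) lacustrine delta — fails on clast-supported, graded bedding (predicts matrix-supported, not clast-supported)
(B) debris-flow fan — does not account for coarsening-upward
(C) aeolian dune field — clast-supported ✓; graded bedding ✓; rootlets ✓ (via ripple marks → organic content low → rootlets); coarsening-upward ✓; sorting poor ✓
(D) volcanic ash fall — does not account for graded bedding
(E) reef margin — does not account for graded bedding, coarsening-upward
(F) tidal flat — does not account for sorting poor
(C) alone accounts for all the evidence.

C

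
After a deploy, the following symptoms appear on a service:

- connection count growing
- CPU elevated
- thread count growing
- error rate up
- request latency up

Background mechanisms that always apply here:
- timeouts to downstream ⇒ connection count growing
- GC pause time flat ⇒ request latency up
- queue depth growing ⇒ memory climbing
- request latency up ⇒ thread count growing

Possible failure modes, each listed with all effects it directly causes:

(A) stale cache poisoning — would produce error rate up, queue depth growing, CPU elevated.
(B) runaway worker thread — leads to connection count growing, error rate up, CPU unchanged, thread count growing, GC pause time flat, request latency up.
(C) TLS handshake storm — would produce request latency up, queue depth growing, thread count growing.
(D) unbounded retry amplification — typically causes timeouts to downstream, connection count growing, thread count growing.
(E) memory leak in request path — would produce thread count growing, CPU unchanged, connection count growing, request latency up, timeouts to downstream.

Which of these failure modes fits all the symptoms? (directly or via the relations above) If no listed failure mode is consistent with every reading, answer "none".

Testing each hypothesis:
(A) stale cache poisoning — connection count growing -; CPU elevated +; thread count growing -; error rate up +; request latency up -
(B) runaway worker thread — connection count growing +; CPU elevated -; thread count growing +; error rate up +; request latency up +
(C) TLS handshake storm — connection count growing -; CPU elevated -; thread count growing +; error rate up -; request latency up +
(D) unbounded retry amplification — connection count growing +; CPU elevated -; thread count growing +; error rate up -; request latency up -
(E) memory leak in request path — fails on CPU elevated, error rate up (predicts CPU unchanged, not CPU elevated)
Every candidate fails on at least one observation.

none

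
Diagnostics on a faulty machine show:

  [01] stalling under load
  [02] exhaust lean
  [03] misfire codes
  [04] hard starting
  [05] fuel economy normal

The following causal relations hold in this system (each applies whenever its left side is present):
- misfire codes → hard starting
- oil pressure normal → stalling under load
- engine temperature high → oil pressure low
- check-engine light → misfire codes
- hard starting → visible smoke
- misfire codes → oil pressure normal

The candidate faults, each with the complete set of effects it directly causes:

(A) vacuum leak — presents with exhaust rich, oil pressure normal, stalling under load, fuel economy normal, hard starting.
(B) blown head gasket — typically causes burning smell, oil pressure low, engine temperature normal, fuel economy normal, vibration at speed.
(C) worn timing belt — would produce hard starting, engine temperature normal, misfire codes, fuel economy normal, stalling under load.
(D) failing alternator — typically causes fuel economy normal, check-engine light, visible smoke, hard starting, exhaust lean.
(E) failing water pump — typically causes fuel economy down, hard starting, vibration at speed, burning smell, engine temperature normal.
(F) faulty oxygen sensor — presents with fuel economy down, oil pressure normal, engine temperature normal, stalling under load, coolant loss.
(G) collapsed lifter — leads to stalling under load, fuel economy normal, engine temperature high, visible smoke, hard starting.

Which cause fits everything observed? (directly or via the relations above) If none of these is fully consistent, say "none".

D

Checking each candidate against the observations:
(A) vacuum leak — stalling under load match; exhaust lean miss; misfire codes miss; hard starting match; fuel economy normal match
(B) blown head gasket — stalling under load miss; exhaust lean miss; misfire codes miss; hard starting miss; fuel economy normal match
(C) worn timing belt — stalling under load match; exhaust lean miss; misfire codes match; hard starting match; fuel economy normal match
(D) failing alternator — accounts for every observation (stalling under load via check-engine light → misfire codes → oil pressure normal → stalling under load)
(E) failing water pump — stalling under load miss; exhaust lean miss; misfire codes miss; hard starting match; fuel economy normal miss
(F) faulty oxygen sensor — stalling under load match; exhaust lean miss; misfire codes miss; hard starting miss; fuel economy normal miss
(G) collapsed lifter — stalling under load match; exhaust lean miss; misfire codes miss; hard starting match; fuel economy normal match
(D) alone accounts for all the evidence.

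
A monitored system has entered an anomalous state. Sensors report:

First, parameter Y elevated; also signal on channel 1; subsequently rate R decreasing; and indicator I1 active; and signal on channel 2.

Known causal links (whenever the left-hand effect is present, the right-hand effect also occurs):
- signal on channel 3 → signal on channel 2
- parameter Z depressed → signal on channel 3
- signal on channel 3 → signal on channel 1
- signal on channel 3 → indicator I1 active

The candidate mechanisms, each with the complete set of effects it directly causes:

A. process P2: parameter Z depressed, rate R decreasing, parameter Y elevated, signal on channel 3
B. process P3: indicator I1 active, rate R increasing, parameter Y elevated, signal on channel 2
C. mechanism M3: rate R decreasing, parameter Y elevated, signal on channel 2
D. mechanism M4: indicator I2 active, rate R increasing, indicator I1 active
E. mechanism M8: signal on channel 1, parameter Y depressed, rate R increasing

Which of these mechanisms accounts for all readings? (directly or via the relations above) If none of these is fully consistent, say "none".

Checking each candidate against the observations:
(A) process P2 — parameter Y elevated +; signal on channel 1 + (through signal on channel 3 → signal on channel 1); rate R decreasing +; indicator I1 active + (through signal on channel 3 → indicator I1 active); signal on channel 2 + (through signal on channel 3 → signal on channel 2)
(B) process P3 — fails on signal on channel 1, rate R decreasing (predicts rate R increasing, not rate R decreasing)
(C) mechanism M3 — parameter Y elevated +; signal on channel 1 -; rate R decreasing +; indicator I1 active -; signal on channel 2 +
(D) mechanism M4 — parameter Y elevated -; signal on channel 1 -; rate R decreasing -; indicator I1 active +; signal on channel 2 -
(E) mechanism M8 — parameter Y elevated -; signal on channel 1 +; rate R decreasing -; indicator I1 active -; signal on channel 2 -
Only (A) is consistent with every observation.

A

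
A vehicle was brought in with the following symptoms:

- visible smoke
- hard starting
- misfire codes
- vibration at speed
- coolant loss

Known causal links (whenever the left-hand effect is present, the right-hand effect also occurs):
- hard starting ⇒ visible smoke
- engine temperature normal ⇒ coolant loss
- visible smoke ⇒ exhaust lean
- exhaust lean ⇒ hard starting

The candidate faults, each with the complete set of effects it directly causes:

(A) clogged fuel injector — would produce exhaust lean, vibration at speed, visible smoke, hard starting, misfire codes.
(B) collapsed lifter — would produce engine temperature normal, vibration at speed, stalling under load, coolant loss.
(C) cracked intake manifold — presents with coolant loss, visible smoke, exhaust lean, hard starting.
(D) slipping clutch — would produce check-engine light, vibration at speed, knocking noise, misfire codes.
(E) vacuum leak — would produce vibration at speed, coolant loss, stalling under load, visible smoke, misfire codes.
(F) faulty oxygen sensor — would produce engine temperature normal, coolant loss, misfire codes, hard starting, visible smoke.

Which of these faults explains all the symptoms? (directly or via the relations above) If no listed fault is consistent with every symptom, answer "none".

E

Checking each candidate against the observations:
(A) clogged fuel injector — visible smoke ✓; hard starting ✓; misfire codes ✓; vibration at speed ✓; coolant loss ✗
(B) collapsed lifter — does not account for visible smoke, hard starting, misfire codes
(C) cracked intake manifold — visible smoke ✓; hard starting ✓; misfire codes ✗; vibration at speed ✗; coolant loss ✓
(D) slipping clutch — does not account for visible smoke, hard starting, coolant loss
(E) vacuum leak — visible smoke ✓; hard starting ✓ (via visible smoke → exhaust lean → hard starting); misfire codes ✓; vibration at speed ✓; coolant loss ✓
(F) faulty oxygen sensor — visible smoke ✓; hard starting ✓; misfire codes ✓; vibration at speed ✗; coolant loss ✓
(E) is the only candidate with no mismatches.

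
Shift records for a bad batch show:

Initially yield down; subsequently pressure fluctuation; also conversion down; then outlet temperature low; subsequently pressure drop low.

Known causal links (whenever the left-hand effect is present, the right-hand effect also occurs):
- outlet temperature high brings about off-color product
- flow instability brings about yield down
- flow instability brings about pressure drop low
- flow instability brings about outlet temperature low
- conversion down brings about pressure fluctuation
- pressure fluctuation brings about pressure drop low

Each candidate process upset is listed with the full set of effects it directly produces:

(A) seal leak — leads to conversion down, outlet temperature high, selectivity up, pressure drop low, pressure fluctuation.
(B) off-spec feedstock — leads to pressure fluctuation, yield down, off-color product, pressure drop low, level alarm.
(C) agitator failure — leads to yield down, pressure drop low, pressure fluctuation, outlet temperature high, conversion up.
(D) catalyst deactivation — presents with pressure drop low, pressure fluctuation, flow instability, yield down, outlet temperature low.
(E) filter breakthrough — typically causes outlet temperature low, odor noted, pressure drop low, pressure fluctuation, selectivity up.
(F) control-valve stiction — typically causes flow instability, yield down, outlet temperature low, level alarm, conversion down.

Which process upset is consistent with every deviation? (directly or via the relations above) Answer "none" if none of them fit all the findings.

Testing each hypothesis:
(A) seal leak — yield down -; pressure fluctuation +; conversion down +; outlet temperature low -; pressure drop low +
(B) off-spec feedstock — yield down +; pressure fluctuation +; conversion down -; outlet temperature low -; pressure drop low +
(C) agitator failure — yield down +; pressure fluctuation +; conversion down -; outlet temperature low -; pressure drop low +
(D) catalyst deactivation — yield down +; pressure fluctuation +; conversion down -; outlet temperature low +; pressure drop low +
(E) filter breakthrough — yield down -; pressure fluctuation +; conversion down -; outlet temperature low +; pressure drop low +
(F) control-valve stiction — yield down +; pressure fluctuation + (by conversion down → pressure fluctuation); conversion down +; outlet temperature low +; pressure drop low + (by flow instability → pressure drop low)
(F) is the only candidate with no mismatches.

F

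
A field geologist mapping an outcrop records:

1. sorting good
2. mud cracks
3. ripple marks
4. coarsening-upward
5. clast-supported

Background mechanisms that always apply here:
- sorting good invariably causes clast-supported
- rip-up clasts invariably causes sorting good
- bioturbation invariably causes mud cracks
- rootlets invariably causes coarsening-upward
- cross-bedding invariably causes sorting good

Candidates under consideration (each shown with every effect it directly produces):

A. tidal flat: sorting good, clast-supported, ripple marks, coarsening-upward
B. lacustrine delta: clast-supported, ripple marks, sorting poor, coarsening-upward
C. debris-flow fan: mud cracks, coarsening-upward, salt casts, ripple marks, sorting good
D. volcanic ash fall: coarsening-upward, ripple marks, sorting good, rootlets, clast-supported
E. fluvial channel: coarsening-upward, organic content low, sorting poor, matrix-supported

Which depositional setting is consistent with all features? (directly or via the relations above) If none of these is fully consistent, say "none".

C

Per-candidate check:
(A) tidal flat — sorting good yes; mud cracks NO; ripple marks yes; coarsening-upward yes; clast-supported yes
(B) lacustrine delta — sorting good NO; mud cracks NO; ripple marks yes; coarsening-upward yes; clast-supported yes
(C) debris-flow fan — accounts for every observation (clast-supported via sorting good → clast-supported)
(D) volcanic ash fall — sorting good yes; mud cracks NO; ripple marks yes; coarsening-upward yes; clast-supported yes
(E) fluvial channel — sorting good NO; mud cracks NO; ripple marks NO; coarsening-upward yes; clast-supported NO
Only (C) is consistent with every observation.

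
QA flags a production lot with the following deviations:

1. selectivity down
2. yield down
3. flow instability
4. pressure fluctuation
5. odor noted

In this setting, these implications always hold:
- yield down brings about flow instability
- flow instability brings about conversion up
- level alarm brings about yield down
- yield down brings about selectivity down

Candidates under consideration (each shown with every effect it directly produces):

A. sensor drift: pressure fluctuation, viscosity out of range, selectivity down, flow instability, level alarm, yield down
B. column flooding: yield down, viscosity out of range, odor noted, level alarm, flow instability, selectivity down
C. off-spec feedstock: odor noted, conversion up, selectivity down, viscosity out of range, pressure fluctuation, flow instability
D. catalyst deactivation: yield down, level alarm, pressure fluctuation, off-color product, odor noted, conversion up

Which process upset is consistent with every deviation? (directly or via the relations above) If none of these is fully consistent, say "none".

D

Per-candidate check:
(A) sensor drift — does not account for odor noted
(B) column flooding — selectivity down ✓; yield down ✓; flow instability ✓; pressure fluctuation ✗; odor noted ✓
(C) off-spec feedstock — selectivity down ✓; yield down ✗; flow instability ✓; pressure fluctuation ✓; odor noted ✓
(D) catalyst deactivation — selectivity down ✓ (through yield down → selectivity down); yield down ✓; flow instability ✓ (through yield down → flow instability); pressure fluctuation ✓; odor noted ✓
(D) is the only candidate with no mismatches.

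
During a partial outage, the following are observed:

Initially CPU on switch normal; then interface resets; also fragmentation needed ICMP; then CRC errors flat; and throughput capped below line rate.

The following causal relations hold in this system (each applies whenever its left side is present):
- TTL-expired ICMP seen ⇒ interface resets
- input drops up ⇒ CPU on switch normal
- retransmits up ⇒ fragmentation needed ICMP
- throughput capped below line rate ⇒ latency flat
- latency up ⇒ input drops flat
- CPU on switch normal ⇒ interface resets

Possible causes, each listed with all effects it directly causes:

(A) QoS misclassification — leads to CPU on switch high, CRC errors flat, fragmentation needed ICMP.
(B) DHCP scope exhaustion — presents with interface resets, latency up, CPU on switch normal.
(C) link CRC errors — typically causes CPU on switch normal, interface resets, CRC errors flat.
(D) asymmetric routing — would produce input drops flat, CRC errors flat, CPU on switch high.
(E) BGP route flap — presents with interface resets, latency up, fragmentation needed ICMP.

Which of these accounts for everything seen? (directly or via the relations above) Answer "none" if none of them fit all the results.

none

For each candidate, compare predicted effects to what was observed:
(A) QoS misclassification — fails on CPU on switch normal, interface resets, throughput capped below line rate (predicts CPU on switch high, not CPU on switch normal)
(B) DHCP scope exhaustion — does not account for fragmentation needed ICMP, CRC errors flat, throughput capped below line rate
(C) link CRC errors — CPU on switch normal ✓; interface resets ✓; fragmentation needed ICMP ✗; CRC errors flat ✓; throughput capped below line rate ✗
(D) asymmetric routing — fails on CPU on switch normal, interface resets, fragmentation needed ICMP, throughput capped below line rate (predicts CPU on switch high, not CPU on switch normal)
(E) BGP route flap — CPU on switch normal ✗; interface resets ✓; fragmentation needed ICMP ✓; CRC errors flat ✗; throughput capped below line rate ✗
No candidate is consistent with all observations.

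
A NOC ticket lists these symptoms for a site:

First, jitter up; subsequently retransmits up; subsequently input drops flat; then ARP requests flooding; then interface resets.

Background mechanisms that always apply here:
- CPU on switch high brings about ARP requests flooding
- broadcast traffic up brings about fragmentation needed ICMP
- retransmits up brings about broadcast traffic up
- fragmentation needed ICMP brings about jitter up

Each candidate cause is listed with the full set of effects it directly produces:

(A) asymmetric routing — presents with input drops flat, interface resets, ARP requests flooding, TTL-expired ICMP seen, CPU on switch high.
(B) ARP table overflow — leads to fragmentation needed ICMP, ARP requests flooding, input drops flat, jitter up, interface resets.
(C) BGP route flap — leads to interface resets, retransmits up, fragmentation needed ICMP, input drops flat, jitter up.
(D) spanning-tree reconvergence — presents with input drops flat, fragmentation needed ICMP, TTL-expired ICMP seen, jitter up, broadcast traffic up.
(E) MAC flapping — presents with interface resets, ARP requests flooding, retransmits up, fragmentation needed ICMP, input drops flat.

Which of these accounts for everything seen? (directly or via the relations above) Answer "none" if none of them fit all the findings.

Testing each hypothesis:
(A) asymmetric routing — does not account for jitter up, retransmits up
(B) ARP table overflow — does not account for retransmits up
(C) BGP route flap — jitter up yes; retransmits up yes; input drops flat yes; ARP requests flooding NO; interface resets yes
(D) spanning-tree reconvergence — does not account for retransmits up, ARP requests flooding, interface resets
(E) MAC flapping — accounts for every observation (jitter up through fragmentation needed ICMP → jitter up)
(E) is the only candidate with no mismatches.

E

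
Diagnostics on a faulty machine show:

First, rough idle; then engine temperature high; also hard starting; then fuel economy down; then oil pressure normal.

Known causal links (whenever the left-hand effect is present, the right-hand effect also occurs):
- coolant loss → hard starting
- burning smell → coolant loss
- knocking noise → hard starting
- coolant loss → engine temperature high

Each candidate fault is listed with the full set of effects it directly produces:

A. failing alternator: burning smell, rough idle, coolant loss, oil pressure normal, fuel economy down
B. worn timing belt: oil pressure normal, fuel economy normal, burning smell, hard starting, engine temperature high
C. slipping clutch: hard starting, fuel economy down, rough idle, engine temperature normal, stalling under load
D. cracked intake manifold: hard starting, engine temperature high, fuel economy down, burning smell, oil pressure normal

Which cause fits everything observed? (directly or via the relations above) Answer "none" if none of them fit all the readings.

For each candidate, compare predicted effects to what was observed:
(A) failing alternator — rough idle match; engine temperature high match (via coolant loss → engine temperature high); hard starting match (via coolant loss → hard starting); fuel economy down match; oil pressure normal match
(B) worn timing belt — fails on rough idle, fuel economy down (predicts fuel economy normal, not fuel economy down)
(C) slipping clutch — fails on engine temperature high, oil pressure normal (predicts engine temperature normal, not engine temperature high)
(D) cracked intake manifold — does not account for rough idle
Only (A) is consistent with every observation.

A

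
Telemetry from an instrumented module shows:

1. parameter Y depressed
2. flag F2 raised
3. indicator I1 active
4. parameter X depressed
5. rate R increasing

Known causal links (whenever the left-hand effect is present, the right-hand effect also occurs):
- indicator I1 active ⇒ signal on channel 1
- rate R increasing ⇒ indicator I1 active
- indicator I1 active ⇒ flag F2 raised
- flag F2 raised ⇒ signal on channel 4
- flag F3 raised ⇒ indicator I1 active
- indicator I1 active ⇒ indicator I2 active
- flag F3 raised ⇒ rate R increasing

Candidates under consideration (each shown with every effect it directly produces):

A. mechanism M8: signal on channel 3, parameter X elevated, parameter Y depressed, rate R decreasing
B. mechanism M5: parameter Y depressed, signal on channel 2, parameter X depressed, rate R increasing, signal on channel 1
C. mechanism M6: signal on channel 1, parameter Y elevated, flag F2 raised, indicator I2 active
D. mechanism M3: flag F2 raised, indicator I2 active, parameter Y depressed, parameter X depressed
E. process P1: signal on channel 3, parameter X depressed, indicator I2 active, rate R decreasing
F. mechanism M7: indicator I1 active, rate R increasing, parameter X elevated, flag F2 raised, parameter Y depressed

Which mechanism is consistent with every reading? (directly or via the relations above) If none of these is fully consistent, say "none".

B

Testing each hypothesis:
(A) mechanism M8 — parameter Y depressed yes; flag F2 raised NO; indicator I1 active NO; parameter X depressed NO; rate R increasing NO
(B) mechanism M5 — parameter Y depressed yes; flag F2 raised yes (by rate R increasing → indicator I1 active → flag F2 raised); indicator I1 active yes (by rate R increasing → indicator I1 active); parameter X depressed yes; rate R increasing yes
(C) mechanism M6 — parameter Y depressed NO; flag F2 raised yes; indicator I1 active NO; parameter X depressed NO; rate R increasing NO
(D) mechanism M3 — parameter Y depressed yes; flag F2 raised yes; indicator I1 active NO; parameter X depressed yes; rate R increasing NO
(E) process P1 — fails on parameter Y depressed, flag F2 raised, indicator I1 active, rate R increasing (predicts rate R decreasing, not rate R increasing)
(F) mechanism M7 — parameter Y depressed yes; flag F2 raised yes; indicator I1 active yes; parameter X depressed NO; rate R increasing yes
Only (B) is consistent with every observation.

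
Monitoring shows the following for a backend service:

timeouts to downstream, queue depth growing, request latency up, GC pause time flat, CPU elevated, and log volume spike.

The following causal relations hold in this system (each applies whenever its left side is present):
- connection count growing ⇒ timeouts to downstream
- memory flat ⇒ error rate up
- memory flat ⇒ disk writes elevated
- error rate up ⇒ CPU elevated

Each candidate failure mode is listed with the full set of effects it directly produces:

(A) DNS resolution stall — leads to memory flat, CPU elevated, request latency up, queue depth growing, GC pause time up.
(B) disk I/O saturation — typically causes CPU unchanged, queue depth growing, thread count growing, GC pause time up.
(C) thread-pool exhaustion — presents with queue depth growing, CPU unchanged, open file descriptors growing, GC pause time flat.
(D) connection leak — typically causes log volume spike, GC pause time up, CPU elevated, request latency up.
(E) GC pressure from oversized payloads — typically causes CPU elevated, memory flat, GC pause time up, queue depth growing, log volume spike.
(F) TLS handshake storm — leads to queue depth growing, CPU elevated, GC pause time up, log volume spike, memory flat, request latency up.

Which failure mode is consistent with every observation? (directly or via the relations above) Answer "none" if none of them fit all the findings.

none

Per-candidate check:
(A) DNS resolution stall — timeouts to downstream NO; queue depth growing yes; request latency up yes; GC pause time flat NO; CPU elevated yes; log volume spike NO
(B) disk I/O saturation — fails on timeouts to downstream, request latency up, GC pause time flat, CPU elevated, log volume spike (predicts GC pause time up, not GC pause time flat; predicts CPU unchanged, not CPU elevated)
(C) thread-pool exhaustion — fails on timeouts to downstream, request latency up, CPU elevated, log volume spike (predicts CPU unchanged, not CPU elevated)
(D) connection leak — fails on timeouts to downstream, queue depth growing, GC pause time flat (predicts GC pause time up, not GC pause time flat)
(E) GC pressure from oversized payloads — fails on timeouts to downstream, request latency up, GC pause time flat (predicts GC pause time up, not GC pause time flat)
(F) TLS handshake storm — fails on timeouts to downstream, GC pause time flat (predicts GC pause time up, not GC pause time flat)
No candidate is consistent with all observations.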